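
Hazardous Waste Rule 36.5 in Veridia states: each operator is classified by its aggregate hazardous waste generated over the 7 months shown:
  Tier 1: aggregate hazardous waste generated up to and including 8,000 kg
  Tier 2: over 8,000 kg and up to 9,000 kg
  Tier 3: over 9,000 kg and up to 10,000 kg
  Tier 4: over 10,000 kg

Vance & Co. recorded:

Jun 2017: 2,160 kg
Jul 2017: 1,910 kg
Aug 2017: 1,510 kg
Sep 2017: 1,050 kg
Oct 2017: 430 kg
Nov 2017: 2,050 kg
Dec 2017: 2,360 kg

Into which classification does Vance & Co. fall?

Aggregate hazardous waste generated: 2,160 kg + 1,910 kg + 1,510 kg + 1,050 kg + 430 kg + 2,050 kg + 2,360 kg = 11,470 kg.
11,470 kg > 10,000 kg, so Tier 4 applies.

Tier 4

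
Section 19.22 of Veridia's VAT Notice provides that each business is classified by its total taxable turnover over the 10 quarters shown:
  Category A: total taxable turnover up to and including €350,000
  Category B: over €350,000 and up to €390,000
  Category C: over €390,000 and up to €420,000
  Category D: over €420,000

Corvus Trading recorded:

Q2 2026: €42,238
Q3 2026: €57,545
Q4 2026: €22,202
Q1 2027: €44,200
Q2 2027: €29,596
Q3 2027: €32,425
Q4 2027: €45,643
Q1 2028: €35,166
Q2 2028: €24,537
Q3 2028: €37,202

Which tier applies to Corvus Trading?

Total taxable turnover: €42,238 + €57,545 + €22,202 + €44,200 + €29,596 + €32,425 + €45,643 + €35,166 + €24,537 + €37,202 = €370,754.
€350,000 < €370,754 ≤ €390,000, so Category B applies.

Category B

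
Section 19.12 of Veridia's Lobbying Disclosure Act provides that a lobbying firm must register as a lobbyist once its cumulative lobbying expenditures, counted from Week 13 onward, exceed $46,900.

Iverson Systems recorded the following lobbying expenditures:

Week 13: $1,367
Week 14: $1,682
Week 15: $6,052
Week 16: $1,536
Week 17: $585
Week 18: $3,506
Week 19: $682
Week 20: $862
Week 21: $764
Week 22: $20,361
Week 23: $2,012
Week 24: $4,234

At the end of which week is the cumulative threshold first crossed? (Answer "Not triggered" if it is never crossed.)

Not triggered

Through Week 13: $1,367
Through Week 14: $3,049
Through Week 15: $9,101
Through Week 16: $10,637
Through Week 17: $11,222
Through Week 18: $14,728
Through Week 19: $15,410
Through Week 20: $16,272
Through Week 21: $17,036
Through Week 22: $37,397
Through Week 23: $39,409
Through Week 24: $43,643
Final cumulative total $43,643 ≤ $46,900; the threshold is never exceeded.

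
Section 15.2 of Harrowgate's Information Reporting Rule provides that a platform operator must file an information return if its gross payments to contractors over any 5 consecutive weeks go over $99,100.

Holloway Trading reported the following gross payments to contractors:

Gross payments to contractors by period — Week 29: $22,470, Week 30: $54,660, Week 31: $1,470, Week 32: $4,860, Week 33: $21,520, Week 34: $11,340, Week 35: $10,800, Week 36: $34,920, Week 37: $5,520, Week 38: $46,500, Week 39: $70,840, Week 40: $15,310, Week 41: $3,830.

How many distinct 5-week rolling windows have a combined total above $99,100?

5

Week 29–Week 33: $22,470 + $54,660 + $1,470 + $4,860 + $21,520 = $104,980 (over)
Week 30–Week 34: $54,660 + $1,470 + $4,860 + $21,520 + $11,340 = $93,850 (under)
Week 31–Week 35: $1,470 + $4,860 + $21,520 + $11,340 + $10,800 = $49,990 (under)
Week 32–Week 36: $4,860 + $21,520 + $11,340 + $10,800 + $34,920 = $83,440 (under)
Week 33–Week 37: $21,520 + $11,340 + $10,800 + $34,920 + $5,520 = $84,100 (under)
Week 34–Week 38: $11,340 + $10,800 + $34,920 + $5,520 + $46,500 = $109,080 (over)
Week 35–Week 39: $10,800 + $34,920 + $5,520 + $46,500 + $70,840 = $168,580 (over)
Week 36–Week 40: $34,920 + $5,520 + $46,500 + $70,840 + $15,310 = $173,090 (over)
Week 37–Week 41: $5,520 + $46,500 + $70,840 + $15,310 + $3,830 = $142,000 (over)
5 windows exceed the threshold.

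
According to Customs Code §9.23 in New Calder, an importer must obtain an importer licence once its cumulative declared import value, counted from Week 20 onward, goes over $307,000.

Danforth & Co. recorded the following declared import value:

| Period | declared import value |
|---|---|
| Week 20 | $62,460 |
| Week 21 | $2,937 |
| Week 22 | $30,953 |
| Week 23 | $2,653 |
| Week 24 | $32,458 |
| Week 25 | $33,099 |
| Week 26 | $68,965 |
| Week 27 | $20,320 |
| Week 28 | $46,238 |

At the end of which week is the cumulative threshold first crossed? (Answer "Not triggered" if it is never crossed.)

Through Week 20: $62,460
Through Week 21: $65,397
Through Week 22: $96,350
Through Week 23: $99,003
Through Week 24: $131,461
Through Week 25: $164,560
Through Week 26: $233,525
Through Week 27: $253,845
Through Week 28: $300,083
Final cumulative total $300,083 ≤ $307,000; the threshold is never exceeded.

Not triggered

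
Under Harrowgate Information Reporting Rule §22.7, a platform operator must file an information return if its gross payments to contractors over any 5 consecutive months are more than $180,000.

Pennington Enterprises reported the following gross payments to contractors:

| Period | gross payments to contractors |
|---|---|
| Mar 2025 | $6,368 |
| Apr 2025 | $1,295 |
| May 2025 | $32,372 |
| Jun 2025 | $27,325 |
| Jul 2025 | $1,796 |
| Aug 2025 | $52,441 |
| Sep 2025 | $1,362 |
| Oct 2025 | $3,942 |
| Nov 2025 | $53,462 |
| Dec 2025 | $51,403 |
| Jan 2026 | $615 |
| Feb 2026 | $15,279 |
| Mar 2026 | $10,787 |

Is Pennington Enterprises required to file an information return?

No

Mar 2025–Jul 2025: $6,368 + $1,295 + $32,372 + $27,325 + $1,796 = $69,156 (under)
Apr 2025–Aug 2025: $1,295 + $32,372 + $27,325 + $1,796 + $52,441 = $115,229 (under)
May 2025–Sep 2025: $32,372 + $27,325 + $1,796 + $52,441 + $1,362 = $115,296 (under)
Jun 2025–Oct 2025: $27,325 + $1,796 + $52,441 + $1,362 + $3,942 = $86,866 (under)
Jul 2025–Nov 2025: $1,796 + $52,441 + $1,362 + $3,942 + $53,462 = $113,003 (under)
Aug 2025–Dec 2025: $52,441 + $1,362 + $3,942 + $53,462 + $51,403 = $162,610 (under)
Sep 2025–Jan 2026: $1,362 + $3,942 + $53,462 + $51,403 + $615 = $110,784 (under)
Oct 2025–Feb 2026: $3,942 + $53,462 + $51,403 + $615 + $15,279 = $124,701 (under)
Nov 2025–Mar 2026: $53,462 + $51,403 + $615 + $15,279 + $10,787 = $131,546 (under)
No window exceeds $180,000.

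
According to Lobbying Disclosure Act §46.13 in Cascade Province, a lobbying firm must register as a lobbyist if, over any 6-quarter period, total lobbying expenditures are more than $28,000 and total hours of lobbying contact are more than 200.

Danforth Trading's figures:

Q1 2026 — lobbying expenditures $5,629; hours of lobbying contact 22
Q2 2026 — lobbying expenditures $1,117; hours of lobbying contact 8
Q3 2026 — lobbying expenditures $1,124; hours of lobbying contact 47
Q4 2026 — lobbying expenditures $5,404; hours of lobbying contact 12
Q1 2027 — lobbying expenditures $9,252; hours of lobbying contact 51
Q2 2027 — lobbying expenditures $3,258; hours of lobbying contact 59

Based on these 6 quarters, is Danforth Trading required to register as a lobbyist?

No

Total lobbying expenditures: $5,629 + $1,117 + $1,124 + $5,404 + $9,252 + $3,258 = $25,784 (≤ $28,000).
Total hours of lobbying contact: 22 + 8 + 47 + 12 + 51 + 59 = 199 (≤ 200).
The test is 'and': the rule requires both, and at least one is not exceeded.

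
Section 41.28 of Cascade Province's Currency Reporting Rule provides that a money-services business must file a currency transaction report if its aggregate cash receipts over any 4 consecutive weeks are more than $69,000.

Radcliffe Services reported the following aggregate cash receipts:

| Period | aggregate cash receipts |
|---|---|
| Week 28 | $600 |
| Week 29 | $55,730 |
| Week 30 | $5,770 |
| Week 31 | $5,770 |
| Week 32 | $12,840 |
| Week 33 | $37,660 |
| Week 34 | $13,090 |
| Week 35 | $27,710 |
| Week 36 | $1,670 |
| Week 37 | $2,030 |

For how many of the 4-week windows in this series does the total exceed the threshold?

Week 28–Week 31: $600 + $55,730 + $5,770 + $5,770 = $67,870 (under)
Week 29–Week 32: $55,730 + $5,770 + $5,770 + $12,840 = $80,110 (over)
Week 30–Week 33: $5,770 + $5,770 + $12,840 + $37,660 = $62,040 (under)
Week 31–Week 34: $5,770 + $12,840 + $37,660 + $13,090 = $69,360 (over)
Week 32–Week 35: $12,840 + $37,660 + $13,090 + $27,710 = $91,300 (over)
Week 33–Week 36: $37,660 + $13,090 + $27,710 + $1,670 = $80,130 (over)
Week 34–Week 37: $13,090 + $27,710 + $1,670 + $2,030 = $44,500 (under)
4 windows exceed the threshold.

4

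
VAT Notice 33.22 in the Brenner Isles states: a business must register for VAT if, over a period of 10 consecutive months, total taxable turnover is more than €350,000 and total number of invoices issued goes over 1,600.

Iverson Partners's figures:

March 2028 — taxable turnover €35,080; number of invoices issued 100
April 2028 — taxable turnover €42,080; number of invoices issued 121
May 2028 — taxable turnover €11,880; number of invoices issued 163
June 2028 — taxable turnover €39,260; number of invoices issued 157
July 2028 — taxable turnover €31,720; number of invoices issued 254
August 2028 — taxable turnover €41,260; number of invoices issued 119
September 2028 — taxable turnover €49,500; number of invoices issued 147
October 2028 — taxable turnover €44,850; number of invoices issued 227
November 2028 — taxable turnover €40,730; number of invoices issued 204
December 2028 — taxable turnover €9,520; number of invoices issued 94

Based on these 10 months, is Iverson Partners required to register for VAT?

Total taxable turnover: €35,080 + €42,080 + €11,880 + €39,260 + €31,720 + €41,260 + €49,500 + €44,850 + €40,730 + €9,520 = €345,880 (≤ €350,000).
Total number of invoices issued: 100 + 121 + 163 + 157 + 254 + 119 + 147 + 227 + 204 + 94 = 1,586 (≤ 1,600).
The test is 'and': the rule requires both, and at least one is not exceeded.

No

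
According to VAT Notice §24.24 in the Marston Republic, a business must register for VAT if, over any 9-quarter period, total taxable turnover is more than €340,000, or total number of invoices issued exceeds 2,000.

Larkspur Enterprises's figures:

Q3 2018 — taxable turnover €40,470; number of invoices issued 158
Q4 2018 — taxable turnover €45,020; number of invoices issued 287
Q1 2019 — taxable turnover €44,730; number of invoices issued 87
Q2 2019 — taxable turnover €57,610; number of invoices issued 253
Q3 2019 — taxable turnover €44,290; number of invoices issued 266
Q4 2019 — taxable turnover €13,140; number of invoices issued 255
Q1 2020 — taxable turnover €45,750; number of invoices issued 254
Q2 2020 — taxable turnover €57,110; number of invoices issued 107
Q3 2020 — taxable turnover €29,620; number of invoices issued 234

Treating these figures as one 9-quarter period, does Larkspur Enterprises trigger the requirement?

Yes

Total taxable turnover: €40,470 + €45,020 + €44,730 + €57,610 + €44,290 + €13,140 + €45,750 + €57,110 + €29,620 = €377,740 (> €340,000).
Total number of invoices issued: 158 + 287 + 87 + 253 + 266 + 255 + 254 + 107 + 234 = 1,901 (≤ 2,000).
The test is 'or': at least one threshold is exceeded.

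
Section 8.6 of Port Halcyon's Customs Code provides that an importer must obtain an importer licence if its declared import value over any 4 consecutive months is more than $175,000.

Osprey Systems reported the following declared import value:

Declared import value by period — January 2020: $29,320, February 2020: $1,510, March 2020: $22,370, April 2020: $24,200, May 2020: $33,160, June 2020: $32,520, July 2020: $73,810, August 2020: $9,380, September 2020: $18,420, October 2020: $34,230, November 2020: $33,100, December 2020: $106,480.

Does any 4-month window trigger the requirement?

January 2020–April 2020: $29,320 + $1,510 + $22,370 + $24,200 = $77,400 (under)
February 2020–May 2020: $1,510 + $22,370 + $24,200 + $33,160 = $81,240 (under)
March 2020–June 2020: $22,370 + $24,200 + $33,160 + $32,520 = $112,250 (under)
April 2020–July 2020: $24,200 + $33,160 + $32,520 + $73,810 = $163,690 (under)
May 2020–August 2020: $33,160 + $32,520 + $73,810 + $9,380 = $148,870 (under)
June 2020–September 2020: $32,520 + $73,810 + $9,380 + $18,420 = $134,130 (under)
July 2020–October 2020: $73,810 + $9,380 + $18,420 + $34,230 = $135,840 (under)
August 2020–November 2020: $9,380 + $18,420 + $34,230 + $33,100 = $95,130 (under)
September 2020–December 2020: $18,420 + $34,230 + $33,100 + $106,480 = $192,230 (over)
At least one window exceeds $175,000.

Yes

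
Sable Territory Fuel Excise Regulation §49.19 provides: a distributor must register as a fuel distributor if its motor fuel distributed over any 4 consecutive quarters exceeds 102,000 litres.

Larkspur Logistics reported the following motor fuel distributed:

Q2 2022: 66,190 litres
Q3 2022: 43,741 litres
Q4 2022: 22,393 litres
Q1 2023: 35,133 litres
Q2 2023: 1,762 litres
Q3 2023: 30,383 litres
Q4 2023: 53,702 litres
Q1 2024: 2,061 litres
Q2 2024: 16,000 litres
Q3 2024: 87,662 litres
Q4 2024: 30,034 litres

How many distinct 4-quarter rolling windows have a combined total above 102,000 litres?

Q2 2022–Q1 2023: 66,190 litres + 43,741 litres + 22,393 litres + 35,133 litres = 167,457 litres (over)
Q3 2022–Q2 2023: 43,741 litres + 22,393 litres + 35,133 litres + 1,762 litres = 103,029 litres (over)
Q4 2022–Q3 2023: 22,393 litres + 35,133 litres + 1,762 litres + 30,383 litres = 89,671 litres (under)
Q1 2023–Q4 2023: 35,133 litres + 1,762 litres + 30,383 litres + 53,702 litres = 120,980 litres (over)
Q2 2023–Q1 2024: 1,762 litres + 30,383 litres + 53,702 litres + 2,061 litres = 87,908 litres (under)
Q3 2023–Q2 2024: 30,383 litres + 53,702 litres + 2,061 litres + 16,000 litres = 102,146 litres (over)
Q4 2023–Q3 2024: 53,702 litres + 2,061 litres + 16,000 litres + 87,662 litres = 159,425 litres (over)
Q1 2024–Q4 2024: 2,061 litres + 16,000 litres + 87,662 litres + 30,034 litres = 135,757 litres (over)
6 windows exceed the threshold.

6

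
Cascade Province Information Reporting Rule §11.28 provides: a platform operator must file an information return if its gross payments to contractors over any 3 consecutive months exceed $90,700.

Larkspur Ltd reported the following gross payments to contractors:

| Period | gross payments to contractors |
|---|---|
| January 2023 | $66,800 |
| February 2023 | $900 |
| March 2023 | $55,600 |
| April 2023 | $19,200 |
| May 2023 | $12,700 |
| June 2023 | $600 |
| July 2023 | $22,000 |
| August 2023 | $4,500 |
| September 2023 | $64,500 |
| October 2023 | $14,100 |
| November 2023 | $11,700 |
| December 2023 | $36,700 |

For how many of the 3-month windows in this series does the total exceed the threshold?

January 2023–March 2023: $66,800 + $900 + $55,600 = $123,300 (over)
February 2023–April 2023: $900 + $55,600 + $19,200 = $75,700 (under)
March 2023–May 2023: $55,600 + $19,200 + $12,700 = $87,500 (under)
April 2023–June 2023: $19,200 + $12,700 + $600 = $32,500 (under)
May 2023–July 2023: $12,700 + $600 + $22,000 = $35,300 (under)
June 2023–August 2023: $600 + $22,000 + $4,500 = $27,100 (under)
July 2023–September 2023: $22,000 + $4,500 + $64,500 = $91,000 (over)
August 2023–October 2023: $4,500 + $64,500 + $14,100 = $83,100 (under)
September 2023–November 2023: $64,500 + $14,100 + $11,700 = $90,300 (under)
October 2023–December 2023: $14,100 + $11,700 + $36,700 = $62,500 (under)
2 windows exceed the threshold.

2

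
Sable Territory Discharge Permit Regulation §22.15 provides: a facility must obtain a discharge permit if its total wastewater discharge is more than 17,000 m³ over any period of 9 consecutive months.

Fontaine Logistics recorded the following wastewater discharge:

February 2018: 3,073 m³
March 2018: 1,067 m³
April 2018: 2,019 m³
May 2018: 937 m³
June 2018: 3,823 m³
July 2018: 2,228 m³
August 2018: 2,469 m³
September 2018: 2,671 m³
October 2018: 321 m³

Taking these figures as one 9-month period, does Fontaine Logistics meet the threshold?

Yes

Total wastewater discharge: 3,073 m³ + 1,067 m³ + 2,019 m³ + 937 m³ + 3,823 m³ + 2,228 m³ + 2,469 m³ + 2,671 m³ + 321 m³ = 18,608 m³.
18,608 m³ > 17,000 m³, so the threshold is exceeded.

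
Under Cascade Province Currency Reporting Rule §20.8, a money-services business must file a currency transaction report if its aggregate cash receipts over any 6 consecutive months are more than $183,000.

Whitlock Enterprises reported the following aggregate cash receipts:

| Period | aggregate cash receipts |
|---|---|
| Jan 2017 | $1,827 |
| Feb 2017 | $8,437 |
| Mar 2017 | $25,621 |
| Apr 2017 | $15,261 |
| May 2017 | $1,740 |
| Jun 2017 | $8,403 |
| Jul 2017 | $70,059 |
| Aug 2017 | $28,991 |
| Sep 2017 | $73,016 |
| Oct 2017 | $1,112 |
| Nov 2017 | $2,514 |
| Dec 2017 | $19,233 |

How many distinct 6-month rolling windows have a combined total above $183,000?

Jan 2017–Jun 2017: $1,827 + $8,437 + $25,621 + $15,261 + $1,740 + $8,403 = $61,289 (under)
Feb 2017–Jul 2017: $8,437 + $25,621 + $15,261 + $1,740 + $8,403 + $70,059 = $129,521 (under)
Mar 2017–Aug 2017: $25,621 + $15,261 + $1,740 + $8,403 + $70,059 + $28,991 = $150,075 (under)
Apr 2017–Sep 2017: $15,261 + $1,740 + $8,403 + $70,059 + $28,991 + $73,016 = $197,470 (over)
May 2017–Oct 2017: $1,740 + $8,403 + $70,059 + $28,991 + $73,016 + $1,112 = $183,321 (over)
Jun 2017–Nov 2017: $8,403 + $70,059 + $28,991 + $73,016 + $1,112 + $2,514 = $184,095 (over)
Jul 2017–Dec 2017: $70,059 + $28,991 + $73,016 + $1,112 + $2,514 + $19,233 = $194,925 (over)
4 windows exceed the threshold.

4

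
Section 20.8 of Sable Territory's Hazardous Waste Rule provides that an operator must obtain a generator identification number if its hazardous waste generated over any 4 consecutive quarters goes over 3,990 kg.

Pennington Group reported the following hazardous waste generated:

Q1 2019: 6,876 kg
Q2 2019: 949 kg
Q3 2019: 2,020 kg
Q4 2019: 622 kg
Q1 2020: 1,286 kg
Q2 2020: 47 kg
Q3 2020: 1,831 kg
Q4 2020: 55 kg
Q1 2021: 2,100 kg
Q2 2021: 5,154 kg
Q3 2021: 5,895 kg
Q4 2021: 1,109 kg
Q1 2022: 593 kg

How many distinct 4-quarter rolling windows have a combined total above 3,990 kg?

Q1 2019–Q4 2019: 6,876 kg + 949 kg + 2,020 kg + 622 kg = 10,467 kg (over)
Q2 2019–Q1 2020: 949 kg + 2,020 kg + 622 kg + 1,286 kg = 4,877 kg (over)
Q3 2019–Q2 2020: 2,020 kg + 622 kg + 1,286 kg + 47 kg = 3,975 kg (under)
Q4 2019–Q3 2020: 622 kg + 1,286 kg + 47 kg + 1,831 kg = 3,786 kg (under)
Q1 2020–Q4 2020: 1,286 kg + 47 kg + 1,831 kg + 55 kg = 3,219 kg (under)
Q2 2020–Q1 2021: 47 kg + 1,831 kg + 55 kg + 2,100 kg = 4,033 kg (over)
Q3 2020–Q2 2021: 1,831 kg + 55 kg + 2,100 kg + 5,154 kg = 9,140 kg (over)
Q4 2020–Q3 2021: 55 kg + 2,100 kg + 5,154 kg + 5,895 kg = 13,204 kg (over)
Q1 2021–Q4 2021: 2,100 kg + 5,154 kg + 5,895 kg + 1,109 kg = 14,258 kg (over)
Q2 2021–Q1 2022: 5,154 kg + 5,895 kg + 1,109 kg + 593 kg = 12,751 kg (over)
7 windows exceed the threshold.

7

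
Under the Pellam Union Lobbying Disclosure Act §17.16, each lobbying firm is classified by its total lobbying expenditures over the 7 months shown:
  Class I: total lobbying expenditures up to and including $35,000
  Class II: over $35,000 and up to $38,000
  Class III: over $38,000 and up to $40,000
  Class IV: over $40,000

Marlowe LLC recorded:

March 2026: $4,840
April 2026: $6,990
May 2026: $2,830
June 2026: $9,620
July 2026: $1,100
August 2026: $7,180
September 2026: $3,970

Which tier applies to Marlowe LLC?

Class II

Total lobbying expenditures: $4,840 + $6,990 + $2,830 + $9,620 + $1,100 + $7,180 + $3,970 = $36,530.
$35,000 < $36,530 ≤ $38,000, so Class II applies.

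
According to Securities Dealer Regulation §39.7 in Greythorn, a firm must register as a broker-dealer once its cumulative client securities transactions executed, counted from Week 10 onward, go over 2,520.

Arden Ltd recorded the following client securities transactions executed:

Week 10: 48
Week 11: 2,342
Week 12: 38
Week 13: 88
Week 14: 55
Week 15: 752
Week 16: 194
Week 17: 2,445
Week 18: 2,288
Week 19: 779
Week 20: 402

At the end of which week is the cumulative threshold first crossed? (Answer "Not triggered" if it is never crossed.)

Through Week 10: 48
Through Week 11: 2,390
Through Week 12: 2,428
Through Week 13: 2,516
Through Week 14: 2,571 ← exceeds threshold

Week 14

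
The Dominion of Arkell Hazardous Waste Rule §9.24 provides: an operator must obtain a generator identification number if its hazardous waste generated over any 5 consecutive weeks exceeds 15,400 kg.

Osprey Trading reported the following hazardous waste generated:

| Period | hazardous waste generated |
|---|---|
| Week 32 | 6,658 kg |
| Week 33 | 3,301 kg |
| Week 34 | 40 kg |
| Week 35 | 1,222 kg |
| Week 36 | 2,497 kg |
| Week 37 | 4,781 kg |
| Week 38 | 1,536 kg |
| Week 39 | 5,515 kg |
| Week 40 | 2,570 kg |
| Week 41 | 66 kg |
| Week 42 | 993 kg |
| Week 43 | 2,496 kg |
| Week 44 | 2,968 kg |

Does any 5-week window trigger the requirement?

Yes

Week 32–Week 36: 6,658 kg + 3,301 kg + 40 kg + 1,222 kg + 2,497 kg = 13,718 kg (under)
Week 33–Week 37: 3,301 kg + 40 kg + 1,222 kg + 2,497 kg + 4,781 kg = 11,841 kg (under)
Week 34–Week 38: 40 kg + 1,222 kg + 2,497 kg + 4,781 kg + 1,536 kg = 10,076 kg (under)
Week 35–Week 39: 1,222 kg + 2,497 kg + 4,781 kg + 1,536 kg + 5,515 kg = 15,551 kg (over)
Week 36–Week 40: 2,497 kg + 4,781 kg + 1,536 kg + 5,515 kg + 2,570 kg = 16,899 kg (over)
Week 37–Week 41: 4,781 kg + 1,536 kg + 5,515 kg + 2,570 kg + 66 kg = 14,468 kg (under)
Week 38–Week 42: 1,536 kg + 5,515 kg + 2,570 kg + 66 kg + 993 kg = 10,680 kg (under)
Week 39–Week 43: 5,515 kg + 2,570 kg + 66 kg + 993 kg + 2,496 kg = 11,640 kg (under)
Week 40–Week 44: 2,570 kg + 66 kg + 993 kg + 2,496 kg + 2,968 kg = 9,093 kg (under)
At least one window exceeds 15,400 kg.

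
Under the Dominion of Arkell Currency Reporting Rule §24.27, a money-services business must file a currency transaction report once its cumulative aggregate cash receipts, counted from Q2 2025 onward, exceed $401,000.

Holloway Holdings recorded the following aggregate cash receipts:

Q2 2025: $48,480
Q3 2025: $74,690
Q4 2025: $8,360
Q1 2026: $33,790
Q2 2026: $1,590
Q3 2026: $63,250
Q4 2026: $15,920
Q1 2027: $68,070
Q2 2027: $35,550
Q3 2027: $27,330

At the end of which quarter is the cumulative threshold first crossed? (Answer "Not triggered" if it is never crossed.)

Through Q2 2025: $48,480
Through Q3 2025: $123,170
Through Q4 2025: $131,530
Through Q1 2026: $165,320
Through Q2 2026: $166,910
Through Q3 2026: $230,160
Through Q4 2026: $246,080
Through Q1 2027: $314,150
Through Q2 2027: $349,700
Through Q3 2027: $377,030
Final cumulative total $377,030 ≤ $401,000; the threshold is never exceeded.

Not triggered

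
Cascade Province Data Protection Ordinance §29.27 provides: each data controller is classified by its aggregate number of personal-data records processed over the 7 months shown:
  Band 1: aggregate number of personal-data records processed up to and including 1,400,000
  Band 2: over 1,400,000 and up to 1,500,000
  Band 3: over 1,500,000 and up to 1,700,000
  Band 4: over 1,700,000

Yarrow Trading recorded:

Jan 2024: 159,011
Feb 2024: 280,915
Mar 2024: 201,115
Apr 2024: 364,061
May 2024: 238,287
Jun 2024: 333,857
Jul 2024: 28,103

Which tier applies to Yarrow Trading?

Aggregate number of personal-data records processed: 159,011 + 280,915 + 201,115 + 364,061 + 238,287 + 333,857 + 28,103 = 1,605,349.
1,500,000 < 1,605,349 ≤ 1,700,000, so Band 3 applies.

Band 3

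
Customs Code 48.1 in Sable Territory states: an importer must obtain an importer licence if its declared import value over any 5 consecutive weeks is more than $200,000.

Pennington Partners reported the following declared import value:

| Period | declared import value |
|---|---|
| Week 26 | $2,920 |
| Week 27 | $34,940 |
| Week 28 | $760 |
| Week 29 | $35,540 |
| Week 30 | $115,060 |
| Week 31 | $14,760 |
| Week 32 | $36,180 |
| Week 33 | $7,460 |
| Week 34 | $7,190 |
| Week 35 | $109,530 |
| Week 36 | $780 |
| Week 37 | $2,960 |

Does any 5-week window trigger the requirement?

Week 26–Week 30: $2,920 + $34,940 + $760 + $35,540 + $115,060 = $189,220 (under)
Week 27–Week 31: $34,940 + $760 + $35,540 + $115,060 + $14,760 = $201,060 (over)
Week 28–Week 32: $760 + $35,540 + $115,060 + $14,760 + $36,180 = $202,300 (over)
Week 29–Week 33: $35,540 + $115,060 + $14,760 + $36,180 + $7,460 = $209,000 (over)
Week 30–Week 34: $115,060 + $14,760 + $36,180 + $7,460 + $7,190 = $180,650 (under)
Week 31–Week 35: $14,760 + $36,180 + $7,460 + $7,190 + $109,530 = $175,120 (under)
Week 32–Week 36: $36,180 + $7,460 + $7,190 + $109,530 + $780 = $161,140 (under)
Week 33–Week 37: $7,460 + $7,190 + $109,530 + $780 + $2,960 = $127,920 (under)
At least one window exceeds $200,000.

Yes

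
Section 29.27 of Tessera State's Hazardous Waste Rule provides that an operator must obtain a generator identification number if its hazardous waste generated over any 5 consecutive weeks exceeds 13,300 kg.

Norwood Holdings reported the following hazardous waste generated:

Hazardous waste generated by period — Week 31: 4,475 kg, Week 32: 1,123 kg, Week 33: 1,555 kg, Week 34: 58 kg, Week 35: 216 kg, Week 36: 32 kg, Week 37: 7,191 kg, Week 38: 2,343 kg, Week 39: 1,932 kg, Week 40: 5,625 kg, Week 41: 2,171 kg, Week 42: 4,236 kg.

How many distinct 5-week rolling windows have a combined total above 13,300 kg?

3

Week 31–Week 35: 4,475 kg + 1,123 kg + 1,555 kg + 58 kg + 216 kg = 7,427 kg (under)
Week 32–Week 36: 1,123 kg + 1,555 kg + 58 kg + 216 kg + 32 kg = 2,984 kg (under)
Week 33–Week 37: 1,555 kg + 58 kg + 216 kg + 32 kg + 7,191 kg = 9,052 kg (under)
Week 34–Week 38: 58 kg + 216 kg + 32 kg + 7,191 kg + 2,343 kg = 9,840 kg (under)
Week 35–Week 39: 216 kg + 32 kg + 7,191 kg + 2,343 kg + 1,932 kg = 11,714 kg (under)
Week 36–Week 40: 32 kg + 7,191 kg + 2,343 kg + 1,932 kg + 5,625 kg = 17,123 kg (over)
Week 37–Week 41: 7,191 kg + 2,343 kg + 1,932 kg + 5,625 kg + 2,171 kg = 19,262 kg (over)
Week 38–Week 42: 2,343 kg + 1,932 kg + 5,625 kg + 2,171 kg + 4,236 kg = 16,307 kg (over)
3 windows exceed the threshold.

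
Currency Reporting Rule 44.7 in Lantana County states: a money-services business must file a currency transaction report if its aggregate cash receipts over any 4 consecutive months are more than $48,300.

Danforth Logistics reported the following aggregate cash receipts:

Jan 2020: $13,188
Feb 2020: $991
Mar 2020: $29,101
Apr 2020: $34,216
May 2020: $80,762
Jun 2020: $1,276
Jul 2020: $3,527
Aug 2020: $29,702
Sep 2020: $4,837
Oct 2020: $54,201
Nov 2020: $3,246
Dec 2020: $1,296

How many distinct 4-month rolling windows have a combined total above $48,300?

8

Jan 2020–Apr 2020: $13,188 + $991 + $29,101 + $34,216 = $77,496 (over)
Feb 2020–May 2020: $991 + $29,101 + $34,216 + $80,762 = $145,070 (over)
Mar 2020–Jun 2020: $29,101 + $34,216 + $80,762 + $1,276 = $145,355 (over)
Apr 2020–Jul 2020: $34,216 + $80,762 + $1,276 + $3,527 = $119,781 (over)
May 2020–Aug 2020: $80,762 + $1,276 + $3,527 + $29,702 = $115,267 (over)
Jun 2020–Sep 2020: $1,276 + $3,527 + $29,702 + $4,837 = $39,342 (under)
Jul 2020–Oct 2020: $3,527 + $29,702 + $4,837 + $54,201 = $92,267 (over)
Aug 2020–Nov 2020: $29,702 + $4,837 + $54,201 + $3,246 = $91,986 (over)
Sep 2020–Dec 2020: $4,837 + $54,201 + $3,246 + $1,296 = $63,580 (over)
8 windows exceed the threshold.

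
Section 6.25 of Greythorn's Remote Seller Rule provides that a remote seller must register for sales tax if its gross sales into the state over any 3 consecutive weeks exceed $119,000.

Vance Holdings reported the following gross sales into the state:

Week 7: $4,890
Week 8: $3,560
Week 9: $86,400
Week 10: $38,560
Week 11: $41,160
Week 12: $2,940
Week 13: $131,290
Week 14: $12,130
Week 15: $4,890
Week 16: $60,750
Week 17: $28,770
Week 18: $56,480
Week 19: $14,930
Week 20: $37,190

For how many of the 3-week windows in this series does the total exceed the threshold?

6

Week 7–Week 9: $4,890 + $3,560 + $86,400 = $94,850 (under)
Week 8–Week 10: $3,560 + $86,400 + $38,560 = $128,520 (over)
Week 9–Week 11: $86,400 + $38,560 + $41,160 = $166,120 (over)
Week 10–Week 12: $38,560 + $41,160 + $2,940 = $82,660 (under)
Week 11–Week 13: $41,160 + $2,940 + $131,290 = $175,390 (over)
Week 12–Week 14: $2,940 + $131,290 + $12,130 = $146,360 (over)
Week 13–Week 15: $131,290 + $12,130 + $4,890 = $148,310 (over)
Week 14–Week 16: $12,130 + $4,890 + $60,750 = $77,770 (under)
Week 15–Week 17: $4,890 + $60,750 + $28,770 = $94,410 (under)
Week 16–Week 18: $60,750 + $28,770 + $56,480 = $146,000 (over)
Week 17–Week 19: $28,770 + $56,480 + $14,930 = $100,180 (under)
Week 18–Week 20: $56,480 + $14,930 + $37,190 = $108,600 (under)
6 windows exceed the threshold.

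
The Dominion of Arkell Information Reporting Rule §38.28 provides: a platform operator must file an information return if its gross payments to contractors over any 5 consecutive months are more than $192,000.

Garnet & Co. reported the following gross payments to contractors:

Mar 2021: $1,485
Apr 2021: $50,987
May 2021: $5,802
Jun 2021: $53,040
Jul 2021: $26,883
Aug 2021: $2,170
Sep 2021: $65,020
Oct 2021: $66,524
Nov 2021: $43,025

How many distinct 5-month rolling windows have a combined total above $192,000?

2

Mar 2021–Jul 2021: $1,485 + $50,987 + $5,802 + $53,040 + $26,883 = $138,197 (under)
Apr 2021–Aug 2021: $50,987 + $5,802 + $53,040 + $26,883 + $2,170 = $138,882 (under)
May 2021–Sep 2021: $5,802 + $53,040 + $26,883 + $2,170 + $65,020 = $152,915 (under)
Jun 2021–Oct 2021: $53,040 + $26,883 + $2,170 + $65,020 + $66,524 = $213,637 (over)
Jul 2021–Nov 2021: $26,883 + $2,170 + $65,020 + $66,524 + $43,025 = $203,622 (over)
2 windows exceed the threshold.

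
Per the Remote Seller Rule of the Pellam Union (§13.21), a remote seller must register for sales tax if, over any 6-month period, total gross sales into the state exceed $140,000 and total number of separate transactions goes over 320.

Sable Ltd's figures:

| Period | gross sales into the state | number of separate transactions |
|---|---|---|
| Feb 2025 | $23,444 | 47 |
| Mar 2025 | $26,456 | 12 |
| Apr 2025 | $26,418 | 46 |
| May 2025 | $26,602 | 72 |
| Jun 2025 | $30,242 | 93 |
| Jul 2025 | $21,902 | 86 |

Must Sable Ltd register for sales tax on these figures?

Yes

Total gross sales into the state: $23,444 + $26,456 + $26,418 + $26,602 + $30,242 + $21,902 = $155,064 (> $140,000).
Total number of separate transactions: 47 + 12 + 46 + 72 + 93 + 86 = 356 (> 320).
The test is 'and': both thresholds are exceeded.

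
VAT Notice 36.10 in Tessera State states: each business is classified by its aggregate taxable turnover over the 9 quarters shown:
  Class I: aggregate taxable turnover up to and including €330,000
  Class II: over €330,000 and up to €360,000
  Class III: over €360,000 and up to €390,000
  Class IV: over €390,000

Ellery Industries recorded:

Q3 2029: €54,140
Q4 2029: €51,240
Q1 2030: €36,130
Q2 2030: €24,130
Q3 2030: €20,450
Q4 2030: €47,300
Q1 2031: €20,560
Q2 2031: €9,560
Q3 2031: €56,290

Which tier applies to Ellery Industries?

Class I

Aggregate taxable turnover: €54,140 + €51,240 + €36,130 + €24,130 + €20,450 + €47,300 + €20,560 + €9,560 + €56,290 = €319,800.
€319,800 ≤ €330,000, so Class I applies.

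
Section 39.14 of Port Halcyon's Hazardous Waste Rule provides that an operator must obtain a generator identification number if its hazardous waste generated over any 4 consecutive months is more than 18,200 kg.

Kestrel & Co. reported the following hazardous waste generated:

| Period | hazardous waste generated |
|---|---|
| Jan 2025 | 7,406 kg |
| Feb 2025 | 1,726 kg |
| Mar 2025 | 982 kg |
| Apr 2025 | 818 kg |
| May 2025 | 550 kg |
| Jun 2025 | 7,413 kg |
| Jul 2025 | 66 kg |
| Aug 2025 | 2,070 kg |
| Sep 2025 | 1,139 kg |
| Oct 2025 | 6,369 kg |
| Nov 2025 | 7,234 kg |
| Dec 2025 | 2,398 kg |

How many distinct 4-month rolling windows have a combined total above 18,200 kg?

Jan 2025–Apr 2025: 7,406 kg + 1,726 kg + 982 kg + 818 kg = 10,932 kg (under)
Feb 2025–May 2025: 1,726 kg + 982 kg + 818 kg + 550 kg = 4,076 kg (under)
Mar 2025–Jun 2025: 982 kg + 818 kg + 550 kg + 7,413 kg = 9,763 kg (under)
Apr 2025–Jul 2025: 818 kg + 550 kg + 7,413 kg + 66 kg = 8,847 kg (under)
May 2025–Aug 2025: 550 kg + 7,413 kg + 66 kg + 2,070 kg = 10,099 kg (under)
Jun 2025–Sep 2025: 7,413 kg + 66 kg + 2,070 kg + 1,139 kg = 10,688 kg (under)
Jul 2025–Oct 2025: 66 kg + 2,070 kg + 1,139 kg + 6,369 kg = 9,644 kg (under)
Aug 2025–Nov 2025: 2,070 kg + 1,139 kg + 6,369 kg + 7,234 kg = 16,812 kg (under)
Sep 2025–Dec 2025: 1,139 kg + 6,369 kg + 7,234 kg + 2,398 kg = 17,140 kg (under)
0 windows exceed the threshold.

0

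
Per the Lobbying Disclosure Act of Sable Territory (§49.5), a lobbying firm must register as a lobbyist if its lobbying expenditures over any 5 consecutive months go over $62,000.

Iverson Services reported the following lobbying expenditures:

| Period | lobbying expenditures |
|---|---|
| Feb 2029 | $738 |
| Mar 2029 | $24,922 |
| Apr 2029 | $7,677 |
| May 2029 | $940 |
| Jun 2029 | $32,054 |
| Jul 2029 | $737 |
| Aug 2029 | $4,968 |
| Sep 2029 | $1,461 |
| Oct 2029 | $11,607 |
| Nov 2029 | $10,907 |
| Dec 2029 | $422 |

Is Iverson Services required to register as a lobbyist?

Feb 2029–Jun 2029: $738 + $24,922 + $7,677 + $940 + $32,054 = $66,331 (over)
Mar 2029–Jul 2029: $24,922 + $7,677 + $940 + $32,054 + $737 = $66,330 (over)
Apr 2029–Aug 2029: $7,677 + $940 + $32,054 + $737 + $4,968 = $46,376 (under)
May 2029–Sep 2029: $940 + $32,054 + $737 + $4,968 + $1,461 = $40,160 (under)
Jun 2029–Oct 2029: $32,054 + $737 + $4,968 + $1,461 + $11,607 = $50,827 (under)
Jul 2029–Nov 2029: $737 + $4,968 + $1,461 + $11,607 + $10,907 = $29,680 (under)
Aug 2029–Dec 2029: $4,968 + $1,461 + $11,607 + $10,907 + $422 = $29,365 (under)
At least one window exceeds $62,000.

Yes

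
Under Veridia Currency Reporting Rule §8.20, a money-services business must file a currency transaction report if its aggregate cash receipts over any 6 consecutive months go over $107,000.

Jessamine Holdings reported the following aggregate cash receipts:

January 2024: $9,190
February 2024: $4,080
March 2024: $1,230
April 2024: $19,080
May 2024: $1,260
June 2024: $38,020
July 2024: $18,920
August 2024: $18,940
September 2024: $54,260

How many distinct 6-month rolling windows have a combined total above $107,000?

1

January 2024–June 2024: $9,190 + $4,080 + $1,230 + $19,080 + $1,260 + $38,020 = $72,860 (under)
February 2024–July 2024: $4,080 + $1,230 + $19,080 + $1,260 + $38,020 + $18,920 = $82,590 (under)
March 2024–August 2024: $1,230 + $19,080 + $1,260 + $38,020 + $18,920 + $18,940 = $97,450 (under)
April 2024–September 2024: $19,080 + $1,260 + $38,020 + $18,920 + $18,940 + $54,260 = $150,480 (over)
1 window exceeds the threshold.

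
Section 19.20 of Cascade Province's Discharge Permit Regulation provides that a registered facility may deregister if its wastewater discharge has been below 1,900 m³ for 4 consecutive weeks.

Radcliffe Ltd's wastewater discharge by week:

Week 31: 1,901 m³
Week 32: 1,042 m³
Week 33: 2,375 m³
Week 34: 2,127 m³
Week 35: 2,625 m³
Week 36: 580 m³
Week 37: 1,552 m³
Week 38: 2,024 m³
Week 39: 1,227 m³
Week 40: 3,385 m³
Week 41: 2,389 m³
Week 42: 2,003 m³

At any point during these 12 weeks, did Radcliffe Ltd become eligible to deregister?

Weeks below 1,900 m³: Week 32, Week 36, Week 37, Week 39.
Longest run of consecutive weeks below the threshold: 2.
2 < 4, so Radcliffe Ltd never became eligible.

No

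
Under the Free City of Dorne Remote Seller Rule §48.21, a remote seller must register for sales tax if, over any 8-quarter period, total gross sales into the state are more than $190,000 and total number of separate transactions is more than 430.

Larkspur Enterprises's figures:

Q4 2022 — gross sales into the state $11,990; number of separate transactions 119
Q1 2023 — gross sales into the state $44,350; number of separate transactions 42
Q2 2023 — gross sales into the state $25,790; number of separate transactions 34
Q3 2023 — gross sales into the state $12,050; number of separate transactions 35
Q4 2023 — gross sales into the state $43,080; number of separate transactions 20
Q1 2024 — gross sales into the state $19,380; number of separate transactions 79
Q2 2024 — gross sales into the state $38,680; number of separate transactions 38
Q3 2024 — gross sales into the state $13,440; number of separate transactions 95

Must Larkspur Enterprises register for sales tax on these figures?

Total gross sales into the state: $11,990 + $44,350 + $25,790 + $12,050 + $43,080 + $19,380 + $38,680 + $13,440 = $208,760 (> $190,000).
Total number of separate transactions: 119 + 42 + 34 + 35 + 20 + 79 + 38 + 95 = 462 (> 430).
The test is 'and': both thresholds are exceeded.

Yes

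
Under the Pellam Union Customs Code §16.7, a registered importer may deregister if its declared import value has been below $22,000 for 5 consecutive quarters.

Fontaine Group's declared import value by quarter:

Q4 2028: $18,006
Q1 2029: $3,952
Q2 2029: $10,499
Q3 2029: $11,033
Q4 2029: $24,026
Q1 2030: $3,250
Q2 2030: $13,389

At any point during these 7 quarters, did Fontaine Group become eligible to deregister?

No

Quarters below $22,000: Q4 2028, Q1 2029, Q2 2029, Q3 2029, Q1 2030, Q2 2030.
Longest run of consecutive quarters below the threshold: 4.
4 < 5, so Fontaine Group never became eligible.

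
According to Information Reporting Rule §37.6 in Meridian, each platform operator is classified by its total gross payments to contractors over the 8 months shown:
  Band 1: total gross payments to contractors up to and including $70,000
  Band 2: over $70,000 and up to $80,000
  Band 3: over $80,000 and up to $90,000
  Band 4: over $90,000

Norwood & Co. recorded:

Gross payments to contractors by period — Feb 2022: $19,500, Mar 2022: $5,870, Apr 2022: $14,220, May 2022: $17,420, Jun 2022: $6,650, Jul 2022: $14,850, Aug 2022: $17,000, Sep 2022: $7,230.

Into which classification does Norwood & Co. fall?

Total gross payments to contractors: $19,500 + $5,870 + $14,220 + $17,420 + $6,650 + $14,850 + $17,000 + $7,230 = $102,740.
$102,740 > $90,000, so Band 4 applies.

Band 4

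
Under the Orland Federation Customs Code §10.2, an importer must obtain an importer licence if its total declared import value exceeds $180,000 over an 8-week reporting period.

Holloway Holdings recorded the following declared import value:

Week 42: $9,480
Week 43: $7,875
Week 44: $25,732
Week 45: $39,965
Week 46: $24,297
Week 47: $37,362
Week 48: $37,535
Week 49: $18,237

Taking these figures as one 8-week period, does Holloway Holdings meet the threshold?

Total declared import value: $9,480 + $7,875 + $25,732 + $39,965 + $24,297 + $37,362 + $37,535 + $18,237 = $200,483.
$200,483 > $180,000, so the threshold is exceeded.

Yes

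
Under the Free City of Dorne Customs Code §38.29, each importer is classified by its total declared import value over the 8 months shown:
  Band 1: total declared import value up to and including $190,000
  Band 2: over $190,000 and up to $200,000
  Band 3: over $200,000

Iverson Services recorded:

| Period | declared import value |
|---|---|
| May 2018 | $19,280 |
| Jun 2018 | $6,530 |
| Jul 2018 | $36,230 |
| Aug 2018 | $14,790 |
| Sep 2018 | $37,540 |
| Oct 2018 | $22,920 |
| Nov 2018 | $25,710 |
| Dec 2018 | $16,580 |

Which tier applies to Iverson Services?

Band 1

Total declared import value: $19,280 + $6,530 + $36,230 + $14,790 + $37,540 + $22,920 + $25,710 + $16,580 = $179,580.
$179,580 ≤ $190,000, so Band 1 applies.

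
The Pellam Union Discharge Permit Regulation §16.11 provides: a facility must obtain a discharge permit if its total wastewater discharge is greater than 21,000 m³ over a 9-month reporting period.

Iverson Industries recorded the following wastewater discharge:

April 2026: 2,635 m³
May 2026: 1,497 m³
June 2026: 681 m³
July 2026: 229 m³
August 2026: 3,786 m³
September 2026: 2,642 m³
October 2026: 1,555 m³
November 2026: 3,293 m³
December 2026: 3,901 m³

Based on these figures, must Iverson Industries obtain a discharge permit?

No

Total wastewater discharge: 2,635 m³ + 1,497 m³ + 681 m³ + 229 m³ + 3,786 m³ + 2,642 m³ + 1,555 m³ + 3,293 m³ + 3,901 m³ = 20,219 m³.
20,219 m³ ≤ 21,000 m³, so the threshold is not exceeded.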